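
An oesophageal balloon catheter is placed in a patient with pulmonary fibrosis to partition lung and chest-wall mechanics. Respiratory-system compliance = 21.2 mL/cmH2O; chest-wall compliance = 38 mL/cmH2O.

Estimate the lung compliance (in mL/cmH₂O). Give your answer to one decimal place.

1/CL = 1/Crs − 1/Ccw.
1/CL = 1/21.2 − 1/38 = 0.02085.
CL = 47.962 mL/cmH2O.

48.0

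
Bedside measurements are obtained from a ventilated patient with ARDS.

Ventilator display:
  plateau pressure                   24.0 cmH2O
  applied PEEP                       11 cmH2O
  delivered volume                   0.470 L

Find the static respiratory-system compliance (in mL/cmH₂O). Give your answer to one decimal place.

Cstat = Vt / (Pplat − PEEP) = 470 / (24.0 − 11) = 470 / 13.0 = 36.154 mL/cmH2O.

36.2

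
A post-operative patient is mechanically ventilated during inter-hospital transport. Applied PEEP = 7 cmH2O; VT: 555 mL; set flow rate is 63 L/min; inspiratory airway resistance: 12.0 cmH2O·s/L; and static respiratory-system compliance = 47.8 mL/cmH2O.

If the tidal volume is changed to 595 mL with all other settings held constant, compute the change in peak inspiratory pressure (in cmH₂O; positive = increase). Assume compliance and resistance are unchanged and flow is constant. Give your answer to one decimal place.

0.8

PIP = Vt/C + R·V̇ + PEEP (constant-flow equation of motion).
Only the elastic term changes: ΔPIP = ΔVt / C = (595 − 555) / 47.8 = 0.8368 cmH2O.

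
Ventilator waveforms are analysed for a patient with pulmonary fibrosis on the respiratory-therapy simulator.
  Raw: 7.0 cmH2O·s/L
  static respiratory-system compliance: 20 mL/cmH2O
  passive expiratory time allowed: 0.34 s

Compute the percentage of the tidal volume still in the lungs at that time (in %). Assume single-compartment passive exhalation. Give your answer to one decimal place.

τ = R × C = 7.0 × 20 mL/cmH2O = 7.0 × 0.020 L/cmH2O = 0.14 s.
Passive exhalation: V(t)/V₀ = e^(−t/τ) = e^(−0.34/0.14) = 0.08816.
Fraction remaining = 0.08816 → 8.816%.

8.8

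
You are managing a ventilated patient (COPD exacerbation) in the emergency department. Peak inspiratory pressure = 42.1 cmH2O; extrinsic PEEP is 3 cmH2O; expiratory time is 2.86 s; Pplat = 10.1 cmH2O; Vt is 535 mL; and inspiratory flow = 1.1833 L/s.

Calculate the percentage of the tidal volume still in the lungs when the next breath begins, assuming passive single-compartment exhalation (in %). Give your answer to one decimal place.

R = (PIP − Pplat)/V̇ = (42.1 − 10.1) / 1.1833 = 32.0/1.1833 = 27.043 cmH2O·s/L.
C = Vt/(Pplat − PEEP) = 535.0 / (10.1 − 3) = 535.0/7.1 = 75.352 mL/cmH2O.
τ = R × C = 27.043 × 0.07535 L/cmH2O = 2.038 s.
Fraction remaining at end-expiration = e^(−Te/τ) = e^(−2.86/2.038) = 0.2458 → 24.58%.

24.6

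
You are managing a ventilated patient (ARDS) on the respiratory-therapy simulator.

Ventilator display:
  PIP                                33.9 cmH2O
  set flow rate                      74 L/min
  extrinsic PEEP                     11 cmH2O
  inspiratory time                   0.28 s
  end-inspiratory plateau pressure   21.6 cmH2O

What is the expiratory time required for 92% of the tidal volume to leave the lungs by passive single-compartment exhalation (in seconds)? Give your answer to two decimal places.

0.82

Flow: 74 L/min ÷ 60 = 1.2333 L/s.
Vt = flow × Ti = 1.2333 L/s × 0.28 s × 1000 mL/L = 345.32 mL.
R = (PIP − Pplat)/V̇ = (33.9 − 21.6) / 1.2333 = 12.3/1.2333 = 9.973 cmH2O·s/L.
C = Vt/(Pplat − PEEP) = 345.32 / (21.6 − 11) = 345.32/10.6 = 32.577 mL/cmH2O.
τ = R × C = 9.973 × 0.03258 L/cmH2O = 0.3249 s.
t = −τ·ln(1 − 0.92) = −0.3249·ln(0.08) = 0.8206 s.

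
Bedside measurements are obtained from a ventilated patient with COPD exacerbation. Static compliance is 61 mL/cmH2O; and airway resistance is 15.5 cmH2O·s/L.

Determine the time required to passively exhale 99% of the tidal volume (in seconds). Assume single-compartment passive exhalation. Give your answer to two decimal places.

4.35

τ = R × C = 15.5 × 61 mL/cmH2O = 15.5 × 0.061 L/cmH2O = 0.9455 s.
Exhaled fraction f = 1 − e^(−t/τ) → t = −τ·ln(1 − f) = −0.9455·ln(0.01) = 4.354 s.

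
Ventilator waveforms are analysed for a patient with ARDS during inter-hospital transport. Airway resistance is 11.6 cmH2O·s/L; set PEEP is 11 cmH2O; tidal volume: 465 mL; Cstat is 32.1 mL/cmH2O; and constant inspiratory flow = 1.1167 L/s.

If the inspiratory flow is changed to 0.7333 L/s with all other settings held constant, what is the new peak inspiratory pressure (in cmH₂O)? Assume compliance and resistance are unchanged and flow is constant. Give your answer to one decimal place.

34.0

PIP = Vt/C + R·V̇ + PEEP (constant-flow equation of motion).
Only the resistive term changes: ΔPIP = R × ΔV̇ = 11.6 × (0.7333 − 1.1167) = 11.6 × -0.3834 = -4.447 cmH2O.
Original PIP = 465/32.1 + 11.6×1.1167 + 11 = 38.44 cmH2O; new PIP = 38.44 + (-4.447) = 33.993 cmH2O.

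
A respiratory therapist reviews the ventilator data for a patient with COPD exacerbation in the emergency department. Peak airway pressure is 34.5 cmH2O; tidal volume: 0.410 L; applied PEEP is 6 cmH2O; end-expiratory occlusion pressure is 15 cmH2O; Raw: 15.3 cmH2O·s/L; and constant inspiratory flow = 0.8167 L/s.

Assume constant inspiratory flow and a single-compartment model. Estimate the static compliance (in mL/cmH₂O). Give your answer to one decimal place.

Total PEEP = 15 cmH2O (set 6 + intrinsic 9); this is the baseline alveolar pressure.
Equation of motion (constant flow): PIP = Vt/C + R·V̇ + PEEP.
Vt/C = PIP − R·V̇ − PEEP = 34.5 − 15.3×0.8167 − 15 = 34.5 − 12.496 − 15 = 7.004 cmH2O.
C = Vt / 7.004 = 410 / 7.004 = 58.538 mL/cmH2O.

58.5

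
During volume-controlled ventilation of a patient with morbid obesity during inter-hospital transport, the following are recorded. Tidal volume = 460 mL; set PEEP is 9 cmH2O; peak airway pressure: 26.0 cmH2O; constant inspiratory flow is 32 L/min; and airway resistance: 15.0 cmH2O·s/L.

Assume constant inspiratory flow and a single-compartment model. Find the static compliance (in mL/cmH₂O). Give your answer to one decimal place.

Flow: 32 L/min ÷ 60 = 0.5333 L/s.
Equation of motion (constant flow): PIP = Vt/C + R·V̇ + PEEP.
Vt/C = PIP − R·V̇ − PEEP = 26.0 − 15.0×0.5333 − 9 = 26.0 − 8.0 − 9 = 9.0 cmH2O.
C = Vt / 9.0 = 460 / 9.0 = 51.111 mL/cmH2O.

51.1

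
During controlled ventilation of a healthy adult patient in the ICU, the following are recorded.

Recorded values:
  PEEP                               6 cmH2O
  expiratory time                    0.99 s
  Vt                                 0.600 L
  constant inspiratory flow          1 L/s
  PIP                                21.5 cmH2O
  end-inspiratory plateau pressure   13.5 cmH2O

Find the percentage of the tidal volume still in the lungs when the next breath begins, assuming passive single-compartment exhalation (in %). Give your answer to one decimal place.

21.3

R = (PIP − Pplat)/V̇ = (21.5 − 13.5) / 1 = 8.0/1 = 8.0 cmH2O·s/L.
C = Vt/(Pplat − PEEP) = 600.0 / (13.5 − 6) = 600.0/7.5 = 80.0 mL/cmH2O.
τ = R × C = 8.0 × 0.08 L/cmH2O = 0.64 s.
Fraction remaining at end-expiration = e^(−Te/τ) = e^(−0.99/0.64) = 0.2129 → 21.29%.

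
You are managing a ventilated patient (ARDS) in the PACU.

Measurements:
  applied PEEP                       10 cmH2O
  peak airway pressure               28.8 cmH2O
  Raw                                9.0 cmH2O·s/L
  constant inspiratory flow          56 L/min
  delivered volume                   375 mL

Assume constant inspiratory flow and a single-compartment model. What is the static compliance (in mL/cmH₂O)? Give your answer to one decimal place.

Flow: 56 L/min ÷ 60 = 0.9333 L/s.
Equation of motion (constant flow): PIP = Vt/C + R·V̇ + PEEP.
Vt/C = PIP − R·V̇ − PEEP = 28.8 − 9.0×0.9333 − 10 = 28.8 − 8.4 − 10 = 10.4 cmH2O.
C = Vt / 10.4 = 375 / 10.4 = 36.058 mL/cmH2O.

36.1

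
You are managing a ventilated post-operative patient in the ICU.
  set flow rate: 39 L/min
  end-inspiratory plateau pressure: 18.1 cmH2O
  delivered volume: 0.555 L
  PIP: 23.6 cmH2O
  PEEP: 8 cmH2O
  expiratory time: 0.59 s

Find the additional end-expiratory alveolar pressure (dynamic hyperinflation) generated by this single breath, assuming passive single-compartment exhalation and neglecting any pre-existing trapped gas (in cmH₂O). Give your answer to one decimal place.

Flow: 39 L/min ÷ 60 = 0.65 L/s.
R = (PIP − Pplat)/V̇ = (23.6 − 18.1) / 0.65 = 5.5/0.65 = 8.462 cmH2O·s/L.
C = Vt/(Pplat − PEEP) = 555.0 / (18.1 − 8) = 555.0/10.1 = 54.95 mL/cmH2O.
τ = R × C = 8.462 × 0.05495 L/cmH2O = 0.465 s.
Fraction remaining = e^(−Te/τ) = e^(−0.59/0.465) = 0.2812; trapped volume = 555.0 × 0.2812 = 156.07 mL.
Additional alveolar pressure from trapping ≈ V_trapped / C = 156.07 / 54.95 = 2.84 cmH2O.

2.8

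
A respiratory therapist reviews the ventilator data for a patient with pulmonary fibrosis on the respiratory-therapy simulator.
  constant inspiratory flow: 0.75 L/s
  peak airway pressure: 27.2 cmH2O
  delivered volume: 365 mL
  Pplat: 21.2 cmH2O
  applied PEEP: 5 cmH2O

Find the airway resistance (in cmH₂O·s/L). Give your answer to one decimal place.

8.0

Raw = (PIP − Pplat) / flow = (27.2 − 21.2) / 0.75 = 6.0 / 0.75 = 8.0 cmH2O·s/L.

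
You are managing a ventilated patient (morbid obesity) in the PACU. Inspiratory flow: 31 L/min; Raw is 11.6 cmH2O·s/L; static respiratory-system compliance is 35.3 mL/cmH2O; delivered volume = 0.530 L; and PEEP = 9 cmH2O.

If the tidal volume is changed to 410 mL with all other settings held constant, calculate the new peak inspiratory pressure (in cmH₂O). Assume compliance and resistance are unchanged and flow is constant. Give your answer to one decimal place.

26.6

Flow: 31 L/min ÷ 60 = 0.5167 L/s.
PIP = Vt/C + R·V̇ + PEEP (constant-flow equation of motion).
Only the elastic term changes: ΔPIP = ΔVt / C = (410 − 530) / 35.3 = -3.399 cmH2O.
Original PIP = 530/35.3 + 11.6×0.5167 + 9 = 30.008 cmH2O; new PIP = 30.008 + (-3.399) = 26.609 cmH2O.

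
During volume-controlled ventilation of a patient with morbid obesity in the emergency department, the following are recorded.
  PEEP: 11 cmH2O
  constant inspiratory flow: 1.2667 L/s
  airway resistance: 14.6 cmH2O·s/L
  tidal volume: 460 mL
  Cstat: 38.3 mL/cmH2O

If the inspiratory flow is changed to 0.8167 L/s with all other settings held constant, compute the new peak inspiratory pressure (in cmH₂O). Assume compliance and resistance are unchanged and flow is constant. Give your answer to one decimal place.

PIP = Vt/C + R·V̇ + PEEP (constant-flow equation of motion).
Only the resistive term changes: ΔPIP = R × ΔV̇ = 14.6 × (0.8167 − 1.2667) = 14.6 × -0.45 = -6.57 cmH2O.
Original PIP = 460/38.3 + 14.6×1.2667 + 11 = 41.504 cmH2O; new PIP = 41.504 + (-6.57) = 34.934 cmH2O.

34.9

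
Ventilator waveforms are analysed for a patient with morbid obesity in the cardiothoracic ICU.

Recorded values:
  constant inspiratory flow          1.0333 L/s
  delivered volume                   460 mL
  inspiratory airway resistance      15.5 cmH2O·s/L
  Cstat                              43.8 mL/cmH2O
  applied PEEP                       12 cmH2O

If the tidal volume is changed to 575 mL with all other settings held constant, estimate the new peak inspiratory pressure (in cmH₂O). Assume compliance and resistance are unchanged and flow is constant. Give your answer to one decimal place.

PIP = Vt/C + R·V̇ + PEEP (constant-flow equation of motion).
Only the elastic term changes: ΔPIP = ΔVt / C = (575 − 460) / 43.8 = 2.626 cmH2O.
Original PIP = 460/43.8 + 15.5×1.0333 + 12 = 38.518 cmH2O; new PIP = 38.518 + (2.626) = 41.144 cmH2O.

41.1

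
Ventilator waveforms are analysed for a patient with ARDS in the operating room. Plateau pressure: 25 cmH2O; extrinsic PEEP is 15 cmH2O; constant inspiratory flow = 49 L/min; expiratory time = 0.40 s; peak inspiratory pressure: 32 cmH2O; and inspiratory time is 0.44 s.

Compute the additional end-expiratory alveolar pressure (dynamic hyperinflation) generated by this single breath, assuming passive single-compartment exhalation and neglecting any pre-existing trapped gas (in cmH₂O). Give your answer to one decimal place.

Flow: 49 L/min ÷ 60 = 0.8167 L/s.
Vt = flow × Ti = 0.8167 L/s × 0.44 s × 1000 mL/L = 359.35 mL.
R = (PIP − Pplat)/V̇ = (32 − 25) / 0.8167 = 7.0/0.8167 = 8.571 cmH2O·s/L.
C = Vt/(Pplat − PEEP) = 359.35 / (25 − 15) = 359.35/10.0 = 35.935 mL/cmH2O.
τ = R × C = 8.571 × 0.03594 L/cmH2O = 0.308 s.
Fraction remaining = e^(−Te/τ) = e^(−0.40/0.308) = 0.2729; trapped volume = 359.35 × 0.2729 = 98.067 mL.
Additional alveolar pressure from trapping ≈ V_trapped / C = 98.067 / 35.935 = 2.729 cmH2O.

2.7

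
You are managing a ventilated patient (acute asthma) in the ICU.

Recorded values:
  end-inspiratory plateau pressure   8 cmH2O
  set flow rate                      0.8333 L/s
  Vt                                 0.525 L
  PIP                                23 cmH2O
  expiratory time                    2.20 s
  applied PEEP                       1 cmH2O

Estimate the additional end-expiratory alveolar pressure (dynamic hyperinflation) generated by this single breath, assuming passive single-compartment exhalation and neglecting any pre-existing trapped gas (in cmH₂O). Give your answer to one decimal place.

R = (PIP − Pplat)/V̇ = (23 − 8) / 0.8333 = 15.0/0.8333 = 18.001 cmH2O·s/L.
C = Vt/(Pplat − PEEP) = 525.0 / (8 − 1) = 525.0/7.0 = 75.0 mL/cmH2O.
τ = R × C = 18.001 × 0.075 L/cmH2O = 1.35 s.
Fraction remaining = e^(−Te/τ) = e^(−2.20/1.35) = 0.196; trapped volume = 525.0 × 0.196 = 102.9 mL.
Additional alveolar pressure from trapping ≈ V_trapped / C = 102.9 / 75.0 = 1.372 cmH2O.

1.4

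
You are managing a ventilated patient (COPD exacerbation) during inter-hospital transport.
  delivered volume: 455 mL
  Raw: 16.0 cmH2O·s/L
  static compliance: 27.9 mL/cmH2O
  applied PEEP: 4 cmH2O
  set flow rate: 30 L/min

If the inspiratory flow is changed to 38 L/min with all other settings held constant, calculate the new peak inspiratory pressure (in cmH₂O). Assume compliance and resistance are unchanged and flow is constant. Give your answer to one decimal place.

Flow: 30 L/min ÷ 60 = 0.5 L/s.
New flow: 38 L/min ÷ 60 = 0.6333 L/s.
PIP = Vt/C + R·V̇ + PEEP (constant-flow equation of motion).
Only the resistive term changes: ΔPIP = R × ΔV̇ = 16.0 × (0.6333 − 0.5) = 16.0 × 0.1333 = 2.133 cmH2O.
Original PIP = 455/27.9 + 16.0×0.5 + 4 = 28.308 cmH2O; new PIP = 28.308 + (2.133) = 30.441 cmH2O.

30.4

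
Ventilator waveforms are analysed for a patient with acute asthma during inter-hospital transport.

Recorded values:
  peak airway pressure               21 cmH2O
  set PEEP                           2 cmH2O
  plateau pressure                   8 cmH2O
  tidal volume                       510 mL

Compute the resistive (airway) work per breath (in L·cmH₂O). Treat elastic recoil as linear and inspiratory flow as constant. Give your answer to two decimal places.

With constant inspiratory flow the resistive pressure is constant at PIP − Pplat = 21 − 8 = 13.0 cmH2O, so resistive work = 13.0 × 0.510 = 6.63 L·cmH2O.

6.63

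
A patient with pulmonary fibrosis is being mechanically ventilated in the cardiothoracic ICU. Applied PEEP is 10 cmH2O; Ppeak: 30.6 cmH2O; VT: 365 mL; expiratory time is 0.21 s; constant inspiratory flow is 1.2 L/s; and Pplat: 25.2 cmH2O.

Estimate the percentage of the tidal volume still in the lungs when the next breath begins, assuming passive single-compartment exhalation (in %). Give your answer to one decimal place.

14.3

R = (PIP − Pplat)/V̇ = (30.6 − 25.2) / 1.2 = 5.4/1.2 = 4.5 cmH2O·s/L.
C = Vt/(Pplat − PEEP) = 365.0 / (25.2 − 10) = 365.0/15.2 = 24.013 mL/cmH2O.
τ = R × C = 4.5 × 0.02401 L/cmH2O = 0.108 s.
Fraction remaining at end-expiration = e^(−Te/τ) = e^(−0.21/0.108) = 0.1431 → 14.31%.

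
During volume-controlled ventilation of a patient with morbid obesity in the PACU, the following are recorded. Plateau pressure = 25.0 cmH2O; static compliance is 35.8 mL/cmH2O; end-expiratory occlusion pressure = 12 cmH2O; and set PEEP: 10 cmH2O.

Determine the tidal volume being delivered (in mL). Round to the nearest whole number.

End-expiratory occlusion gives total PEEP = 12 cmH2O (intrinsic PEEP = 12 − 10 = 2). Use total PEEP for the elastic gradient.
Vt = Cstat × (Pplat − PEEPtotal) = 35.8 × (25.0 − 12) = 35.8 × 13.0 = 465.4 mL.

465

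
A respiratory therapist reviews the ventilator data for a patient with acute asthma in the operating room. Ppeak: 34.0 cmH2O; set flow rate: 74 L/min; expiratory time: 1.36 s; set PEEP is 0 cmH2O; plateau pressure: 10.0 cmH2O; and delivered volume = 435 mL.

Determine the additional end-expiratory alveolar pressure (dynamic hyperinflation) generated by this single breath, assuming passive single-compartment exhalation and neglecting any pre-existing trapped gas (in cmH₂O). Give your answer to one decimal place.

2.0

Flow: 74 L/min ÷ 60 = 1.2333 L/s.
R = (PIP − Pplat)/V̇ = (34.0 − 10.0) / 1.2333 = 24.0/1.2333 = 19.46 cmH2O·s/L.
C = Vt/(Pplat − PEEP) = 435.0 / (10.0 − 0) = 435.0/10.0 = 43.5 mL/cmH2O.
τ = R × C = 19.46 × 0.0435 L/cmH2O = 0.8465 s.
Fraction remaining = e^(−Te/τ) = e^(−1.36/0.8465) = 0.2006; trapped volume = 435.0 × 0.2006 = 87.261 mL.
Additional alveolar pressure from trapping ≈ V_trapped / C = 87.261 / 43.5 = 2.006 cmH2O.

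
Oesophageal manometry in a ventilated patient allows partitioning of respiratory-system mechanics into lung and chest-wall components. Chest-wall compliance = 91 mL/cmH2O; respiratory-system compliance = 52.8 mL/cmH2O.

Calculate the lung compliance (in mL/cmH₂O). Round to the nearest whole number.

126

1/CL = 1/Crs − 1/Ccw.
1/CL = 1/52.8 − 1/91 = 0.00795.
CL = 125.79 mL/cmH2O.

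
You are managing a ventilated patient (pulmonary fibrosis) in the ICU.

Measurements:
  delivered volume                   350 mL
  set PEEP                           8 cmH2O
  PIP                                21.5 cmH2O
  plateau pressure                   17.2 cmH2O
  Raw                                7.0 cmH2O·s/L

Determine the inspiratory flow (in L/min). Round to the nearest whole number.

flow = (PIP − Pplat) / Raw = (21.5 − 17.2) / 7.0 = 0.6143 L/s × 60 = 36.858 L/min.

37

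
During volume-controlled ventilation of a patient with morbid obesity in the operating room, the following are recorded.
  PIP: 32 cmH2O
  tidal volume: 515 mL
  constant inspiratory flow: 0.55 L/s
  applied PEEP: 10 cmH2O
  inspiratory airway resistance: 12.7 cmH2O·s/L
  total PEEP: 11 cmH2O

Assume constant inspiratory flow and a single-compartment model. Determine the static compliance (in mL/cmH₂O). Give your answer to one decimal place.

Total PEEP = 11 cmH2O (set 10 + intrinsic 1); this is the baseline alveolar pressure.
Equation of motion (constant flow): PIP = Vt/C + R·V̇ + PEEP.
Vt/C = PIP − R·V̇ − PEEP = 32 − 12.7×0.55 − 11 = 32 − 6.985 − 11 = 14.015 cmH2O.
C = Vt / 14.015 = 515 / 14.015 = 36.746 mL/cmH2O.

36.7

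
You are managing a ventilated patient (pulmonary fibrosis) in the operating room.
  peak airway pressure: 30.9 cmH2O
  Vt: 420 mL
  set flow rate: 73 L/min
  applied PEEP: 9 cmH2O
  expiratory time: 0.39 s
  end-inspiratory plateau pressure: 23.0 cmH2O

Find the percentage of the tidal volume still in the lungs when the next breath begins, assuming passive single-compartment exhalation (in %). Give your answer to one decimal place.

Flow: 73 L/min ÷ 60 = 1.2167 L/s.
R = (PIP − Pplat)/V̇ = (30.9 − 23.0) / 1.2167 = 7.9/1.2167 = 6.493 cmH2O·s/L.
C = Vt/(Pplat − PEEP) = 420.0 / (23.0 − 9) = 420.0/14.0 = 30.0 mL/cmH2O.
τ = R × C = 6.493 × 0.03 L/cmH2O = 0.1948 s.
Fraction remaining at end-expiration = e^(−Te/τ) = e^(−0.39/0.1948) = 0.1351 → 13.51%.

13.5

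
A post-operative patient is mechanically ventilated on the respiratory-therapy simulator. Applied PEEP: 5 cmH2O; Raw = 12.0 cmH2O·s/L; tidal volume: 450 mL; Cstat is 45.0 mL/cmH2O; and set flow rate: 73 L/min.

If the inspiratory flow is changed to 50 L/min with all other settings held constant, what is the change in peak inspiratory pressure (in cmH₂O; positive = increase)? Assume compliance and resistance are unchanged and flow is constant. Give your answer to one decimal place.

-4.6

Flow: 73 L/min ÷ 60 = 1.2167 L/s.
New flow: 50 L/min ÷ 60 = 0.8333 L/s.
PIP = Vt/C + R·V̇ + PEEP (constant-flow equation of motion).
Only the resistive term changes: ΔPIP = R × ΔV̇ = 12.0 × (0.8333 − 1.2167) = 12.0 × -0.3834 = -4.601 cmH2O.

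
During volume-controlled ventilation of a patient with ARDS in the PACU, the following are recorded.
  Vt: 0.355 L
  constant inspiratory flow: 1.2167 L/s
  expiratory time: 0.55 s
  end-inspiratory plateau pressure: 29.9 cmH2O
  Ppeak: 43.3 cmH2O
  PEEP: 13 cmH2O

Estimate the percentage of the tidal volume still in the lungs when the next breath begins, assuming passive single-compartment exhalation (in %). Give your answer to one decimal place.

9.3

R = (PIP − Pplat)/V̇ = (43.3 − 29.9) / 1.2167 = 13.4/1.2167 = 11.013 cmH2O·s/L.
C = Vt/(Pplat − PEEP) = 355.0 / (29.9 − 13) = 355.0/16.9 = 21.006 mL/cmH2O.
τ = R × C = 11.013 × 0.02101 L/cmH2O = 0.2314 s.
Fraction remaining at end-expiration = e^(−Te/τ) = e^(−0.55/0.2314) = 0.09284 → 9.284%.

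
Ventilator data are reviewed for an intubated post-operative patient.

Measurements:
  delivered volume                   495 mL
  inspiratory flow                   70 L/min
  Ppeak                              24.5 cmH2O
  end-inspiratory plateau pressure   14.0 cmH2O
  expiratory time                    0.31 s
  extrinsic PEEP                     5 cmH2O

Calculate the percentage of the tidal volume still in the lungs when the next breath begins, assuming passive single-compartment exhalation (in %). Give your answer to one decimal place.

Flow: 70 L/min ÷ 60 = 1.1667 L/s.
R = (PIP − Pplat)/V̇ = (24.5 − 14.0) / 1.1667 = 10.5/1.1667 = 9.0 cmH2O·s/L.
C = Vt/(Pplat − PEEP) = 495.0 / (14.0 − 5) = 495.0/9.0 = 55.0 mL/cmH2O.
τ = R × C = 9.0 × 0.055 L/cmH2O = 0.495 s.
Fraction remaining at end-expiration = e^(−Te/τ) = e^(−0.31/0.495) = 0.5346 → 53.46%.

53.5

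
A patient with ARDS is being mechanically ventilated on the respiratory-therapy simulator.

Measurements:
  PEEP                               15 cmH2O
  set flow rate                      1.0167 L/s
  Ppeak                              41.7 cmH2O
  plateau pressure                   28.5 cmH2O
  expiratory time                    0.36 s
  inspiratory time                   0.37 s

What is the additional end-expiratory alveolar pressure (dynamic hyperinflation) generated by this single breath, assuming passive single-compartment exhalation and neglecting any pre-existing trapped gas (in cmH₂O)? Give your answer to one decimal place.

5.0

Vt = flow × Ti = 1.0167 L/s × 0.37 s × 1000 mL/L = 376.18 mL.
R = (PIP − Pplat)/V̇ = (41.7 − 28.5) / 1.0167 = 13.2/1.0167 = 12.983 cmH2O·s/L.
C = Vt/(Pplat − PEEP) = 376.18 / (28.5 − 15) = 376.18/13.5 = 27.865 mL/cmH2O.
τ = R × C = 12.983 × 0.02787 L/cmH2O = 0.3618 s.
Fraction remaining = e^(−Te/τ) = e^(−0.36/0.3618) = 0.3697; trapped volume = 376.18 × 0.3697 = 139.07 mL.
Additional alveolar pressure from trapping ≈ V_trapped / C = 139.07 / 27.865 = 4.991 cmH2O.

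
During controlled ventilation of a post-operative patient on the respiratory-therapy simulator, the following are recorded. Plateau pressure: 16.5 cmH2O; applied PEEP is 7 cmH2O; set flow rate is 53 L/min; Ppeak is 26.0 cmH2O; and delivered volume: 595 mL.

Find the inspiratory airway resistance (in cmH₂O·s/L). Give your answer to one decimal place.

Flow: 53 L/min ÷ 60 = 0.8833 L/s.
Raw = (PIP − Pplat) / flow = (26.0 − 16.5) / 0.8833 = 9.5 / 0.8833 = 10.755 cmH2O·s/L.

10.8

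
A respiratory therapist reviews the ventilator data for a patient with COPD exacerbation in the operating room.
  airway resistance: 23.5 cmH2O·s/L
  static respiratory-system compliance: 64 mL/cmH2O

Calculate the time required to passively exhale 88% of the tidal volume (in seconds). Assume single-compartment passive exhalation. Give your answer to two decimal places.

3.19

τ = R × C = 23.5 × 64 mL/cmH2O = 23.5 × 0.064 L/cmH2O = 1.504 s.
Exhaled fraction f = 1 − e^(−t/τ) → t = −τ·ln(1 − f) = −1.504·ln(0.12) = 3.189 s.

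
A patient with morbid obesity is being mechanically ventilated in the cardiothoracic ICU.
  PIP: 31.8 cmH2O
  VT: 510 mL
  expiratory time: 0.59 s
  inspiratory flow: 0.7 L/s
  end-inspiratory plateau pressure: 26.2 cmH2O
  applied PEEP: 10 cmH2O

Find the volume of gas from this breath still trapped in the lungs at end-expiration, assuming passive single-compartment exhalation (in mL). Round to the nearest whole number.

R = (PIP − Pplat)/V̇ = (31.8 − 26.2) / 0.7 = 5.6/0.7 = 8.0 cmH2O·s/L.
C = Vt/(Pplat − PEEP) = 510.0 / (26.2 − 10) = 510.0/16.2 = 31.481 mL/cmH2O.
τ = R × C = 8.0 × 0.03148 L/cmH2O = 0.2518 s.
Fraction remaining = e^(−Te/τ) = e^(−0.59/0.2518) = 0.09603.
Trapped volume = 510.0 × 0.09603 = 48.975 mL.

49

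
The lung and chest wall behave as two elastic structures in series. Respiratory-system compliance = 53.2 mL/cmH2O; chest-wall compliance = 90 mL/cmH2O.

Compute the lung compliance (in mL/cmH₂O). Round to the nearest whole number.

1/CL = 1/Crs − 1/Ccw.
1/CL = 1/53.2 − 1/90 = 0.007686.
CL = 130.11 mL/cmH2O.

130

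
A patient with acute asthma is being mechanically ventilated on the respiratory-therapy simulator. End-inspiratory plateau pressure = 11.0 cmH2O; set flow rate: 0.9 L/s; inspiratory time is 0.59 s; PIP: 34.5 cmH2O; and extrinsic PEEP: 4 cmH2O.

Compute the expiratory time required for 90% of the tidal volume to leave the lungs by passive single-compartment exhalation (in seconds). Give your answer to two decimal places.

4.56

Vt = flow × Ti = 0.9 L/s × 0.59 s × 1000 mL/L = 531.0 mL.
R = (PIP − Pplat)/V̇ = (34.5 − 11.0) / 0.9 = 23.5/0.9 = 26.111 cmH2O·s/L.
C = Vt/(Pplat − PEEP) = 531.0 / (11.0 − 4) = 531.0/7.0 = 75.857 mL/cmH2O.
τ = R × C = 26.111 × 0.07586 L/cmH2O = 1.981 s.
t = −τ·ln(1 − 0.90) = −1.981·ln(0.1) = 4.561 s.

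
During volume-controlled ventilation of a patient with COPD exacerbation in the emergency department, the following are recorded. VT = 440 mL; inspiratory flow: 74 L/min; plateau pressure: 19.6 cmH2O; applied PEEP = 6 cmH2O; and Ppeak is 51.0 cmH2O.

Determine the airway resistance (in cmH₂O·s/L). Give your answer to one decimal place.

Flow: 74 L/min ÷ 60 = 1.2333 L/s.
Raw = (PIP − Pplat) / flow = (51.0 − 19.6) / 1.2333 = 31.4 / 1.2333 = 25.46 cmH2O·s/L.

25.5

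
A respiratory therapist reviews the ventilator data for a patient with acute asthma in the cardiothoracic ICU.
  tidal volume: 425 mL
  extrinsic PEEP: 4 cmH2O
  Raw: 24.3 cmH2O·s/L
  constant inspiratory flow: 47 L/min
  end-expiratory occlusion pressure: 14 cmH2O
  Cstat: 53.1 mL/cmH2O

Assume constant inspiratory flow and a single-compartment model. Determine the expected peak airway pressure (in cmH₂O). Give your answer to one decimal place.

Flow: 47 L/min ÷ 60 = 0.7833 L/s.
Total PEEP = 14 cmH2O (set 4 + intrinsic 10); this is the baseline alveolar pressure.
Equation of motion (constant flow): PIP = Vt/C + R·V̇ + PEEP.
PIP = 425/53.1 + 24.3×0.7833 + 14 = 8.004 + 19.034 + 14 = 41.038 cmH2O.

41.0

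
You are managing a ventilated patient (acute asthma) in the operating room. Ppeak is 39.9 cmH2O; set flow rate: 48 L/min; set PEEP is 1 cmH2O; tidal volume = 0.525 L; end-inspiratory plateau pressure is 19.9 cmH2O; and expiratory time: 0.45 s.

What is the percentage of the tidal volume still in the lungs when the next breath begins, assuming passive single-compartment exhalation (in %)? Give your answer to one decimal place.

Flow: 48 L/min ÷ 60 = 0.8 L/s.
R = (PIP − Pplat)/V̇ = (39.9 − 19.9) / 0.8 = 20.0/0.8 = 25.0 cmH2O·s/L.
C = Vt/(Pplat − PEEP) = 525.0 / (19.9 − 1) = 525.0/18.9 = 27.778 mL/cmH2O.
τ = R × C = 25.0 × 0.02778 L/cmH2O = 0.6945 s.
Fraction remaining at end-expiration = e^(−Te/τ) = e^(−0.45/0.6945) = 0.5231 → 52.31%.

52.3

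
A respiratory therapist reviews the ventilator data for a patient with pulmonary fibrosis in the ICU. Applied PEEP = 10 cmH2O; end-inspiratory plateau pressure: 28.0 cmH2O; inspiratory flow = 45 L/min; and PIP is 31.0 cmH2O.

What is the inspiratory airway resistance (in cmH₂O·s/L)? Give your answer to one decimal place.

4.0

Flow: 45 L/min ÷ 60 = 0.75 L/s.
Raw = (PIP − Pplat) / flow = (31.0 − 28.0) / 0.75 = 3.0 / 0.75 = 4.0 cmH2O·s/L.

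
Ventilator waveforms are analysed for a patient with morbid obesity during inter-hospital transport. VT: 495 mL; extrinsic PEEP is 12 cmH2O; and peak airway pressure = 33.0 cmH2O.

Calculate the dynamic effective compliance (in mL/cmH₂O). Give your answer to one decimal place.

23.6

Dynamic compliance = Vt / (PIP − PEEP) = 495 / (33.0 − 12) = 495 / 21.0 = 23.571 mL/cmH2O.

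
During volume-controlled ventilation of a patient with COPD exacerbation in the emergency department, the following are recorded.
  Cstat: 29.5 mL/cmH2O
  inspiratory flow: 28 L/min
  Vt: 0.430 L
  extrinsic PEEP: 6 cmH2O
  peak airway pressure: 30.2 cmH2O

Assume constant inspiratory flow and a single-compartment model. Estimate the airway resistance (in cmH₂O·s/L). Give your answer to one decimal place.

20.6

Flow: 28 L/min ÷ 60 = 0.4667 L/s.
Equation of motion (constant flow): PIP = Vt/C + R·V̇ + PEEP.
R·V̇ = PIP − Vt/C − PEEP = 30.2 − 430/29.5 − 6 = 30.2 − 14.576 − 6 = 9.624 cmH2O.
R = 9.624 / 0.4667 = 20.621 cmH2O·s/L.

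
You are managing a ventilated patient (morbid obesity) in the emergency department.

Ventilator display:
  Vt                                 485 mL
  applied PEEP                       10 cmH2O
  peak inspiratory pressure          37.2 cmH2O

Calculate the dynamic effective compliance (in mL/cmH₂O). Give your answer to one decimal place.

Dynamic compliance = Vt / (PIP − PEEP) = 485 / (37.2 − 10) = 485 / 27.2 = 17.831 mL/cmH2O.

17.8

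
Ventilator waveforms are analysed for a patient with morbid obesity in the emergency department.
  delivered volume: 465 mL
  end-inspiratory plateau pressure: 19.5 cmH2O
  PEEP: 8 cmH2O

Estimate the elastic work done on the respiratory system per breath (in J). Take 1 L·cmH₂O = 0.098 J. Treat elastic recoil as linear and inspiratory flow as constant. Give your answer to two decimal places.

0.26

Elastic work ≈ ½ × (Pplat − PEEP) × Vt = 0.5 × (19.5 − 8) × 0.465 L = 0.5 × 11.5 × 0.465 = 2.674 L·cmH2O.
× 0.098 J/(L·cmH2O) → 0.2621 J.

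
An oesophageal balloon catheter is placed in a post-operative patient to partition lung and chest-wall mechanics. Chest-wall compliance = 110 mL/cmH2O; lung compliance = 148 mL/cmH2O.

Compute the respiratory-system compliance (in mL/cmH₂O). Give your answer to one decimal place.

63.1

Lung and chest wall are elastances in series: 1/Crs = 1/CL + 1/Ccw.
1/Crs = 1/148 + 1/110 = 0.01585.
Crs = 63.091 mL/cmH2O.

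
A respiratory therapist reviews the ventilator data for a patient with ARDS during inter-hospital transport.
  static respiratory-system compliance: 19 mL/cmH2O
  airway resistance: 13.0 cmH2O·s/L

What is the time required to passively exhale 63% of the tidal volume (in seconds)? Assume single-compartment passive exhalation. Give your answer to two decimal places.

0.25

τ = R × C = 13.0 × 19 mL/cmH2O = 13.0 × 0.019 L/cmH2O = 0.247 s.
Exhaled fraction f = 1 − e^(−t/τ) → t = −τ·ln(1 − f) = −0.247·ln(0.37) = 0.2456 s.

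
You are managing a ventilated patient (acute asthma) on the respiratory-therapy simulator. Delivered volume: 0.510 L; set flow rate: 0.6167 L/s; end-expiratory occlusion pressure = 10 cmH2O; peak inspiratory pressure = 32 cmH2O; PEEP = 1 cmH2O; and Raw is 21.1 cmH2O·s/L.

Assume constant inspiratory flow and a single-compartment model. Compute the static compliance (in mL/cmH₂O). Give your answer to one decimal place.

Total PEEP = 10 cmH2O (set 1 + intrinsic 9); this is the baseline alveolar pressure.
Equation of motion (constant flow): PIP = Vt/C + R·V̇ + PEEP.
Vt/C = PIP − R·V̇ − PEEP = 32 − 21.1×0.6167 − 10 = 32 − 13.012 − 10 = 8.988 cmH2O.
C = Vt / 8.988 = 510 / 8.988 = 56.742 mL/cmH2O.

56.7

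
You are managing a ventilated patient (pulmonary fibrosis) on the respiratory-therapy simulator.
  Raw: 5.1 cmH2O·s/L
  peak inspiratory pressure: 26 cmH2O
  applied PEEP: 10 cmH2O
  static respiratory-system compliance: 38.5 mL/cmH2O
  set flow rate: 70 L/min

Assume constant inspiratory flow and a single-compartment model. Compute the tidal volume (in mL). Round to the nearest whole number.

Flow: 70 L/min ÷ 60 = 1.1667 L/s.
Equation of motion (constant flow): PIP = Vt/C + R·V̇ + PEEP.
Vt/C = PIP − R·V̇ − PEEP = 26 − 5.95 − 10 = 10.05 cmH2O.
Vt = C × 10.05 = 38.5 × 10.05 = 386.93 mL.

387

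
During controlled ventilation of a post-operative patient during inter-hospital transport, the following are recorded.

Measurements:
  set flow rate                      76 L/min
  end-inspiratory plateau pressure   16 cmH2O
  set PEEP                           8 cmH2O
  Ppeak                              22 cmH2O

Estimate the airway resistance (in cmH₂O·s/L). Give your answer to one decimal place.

Flow: 76 L/min ÷ 60 = 1.2667 L/s.
Raw = (PIP − Pplat) / flow = (22 − 16) / 1.2667 = 6.0 / 1.2667 = 4.737 cmH2O·s/L.

4.7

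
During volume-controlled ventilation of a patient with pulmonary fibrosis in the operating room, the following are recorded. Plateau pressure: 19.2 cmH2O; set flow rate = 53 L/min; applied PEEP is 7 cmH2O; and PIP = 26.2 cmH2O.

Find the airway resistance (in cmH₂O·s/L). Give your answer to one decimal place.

7.9

Flow: 53 L/min ÷ 60 = 0.8833 L/s.
Raw = (PIP − Pplat) / flow = (26.2 − 19.2) / 0.8833 = 7.0 / 0.8833 = 7.925 cmH2O·s/L.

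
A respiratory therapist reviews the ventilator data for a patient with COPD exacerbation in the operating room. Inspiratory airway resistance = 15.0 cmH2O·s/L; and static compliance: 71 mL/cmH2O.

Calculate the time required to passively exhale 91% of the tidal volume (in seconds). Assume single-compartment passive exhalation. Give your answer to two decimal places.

2.56

τ = R × C = 15.0 × 71 mL/cmH2O = 15.0 × 0.071 L/cmH2O = 1.065 s.
Exhaled fraction f = 1 − e^(−t/τ) → t = −τ·ln(1 − f) = −1.065·ln(0.09) = 2.564 s.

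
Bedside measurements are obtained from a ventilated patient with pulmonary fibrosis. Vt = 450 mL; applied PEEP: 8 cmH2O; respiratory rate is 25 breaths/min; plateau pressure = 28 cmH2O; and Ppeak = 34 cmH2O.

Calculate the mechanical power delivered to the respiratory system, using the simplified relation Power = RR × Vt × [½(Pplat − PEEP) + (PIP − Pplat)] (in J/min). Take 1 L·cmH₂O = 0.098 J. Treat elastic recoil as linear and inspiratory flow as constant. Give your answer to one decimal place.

17.6

Per-breath work = Vt × [½(Pplat−PEEP) + (PIP−Pplat)] = 0.450 × [0.5×20.0 + 6.0] = 0.450 × 16.0 = 7.2 L·cmH2O.
Power = 25 × 7.2 = 180.0 L·cmH2O/min.
× 0.098 J/(L·cmH2O) → 17.64 J/min.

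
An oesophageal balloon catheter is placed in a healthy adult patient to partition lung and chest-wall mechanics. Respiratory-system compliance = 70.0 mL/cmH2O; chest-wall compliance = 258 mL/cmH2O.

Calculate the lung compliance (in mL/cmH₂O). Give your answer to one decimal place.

96.1

1/CL = 1/Crs − 1/Ccw.
1/CL = 1/70.0 − 1/258 = 0.01041.
CL = 96.061 mL/cmH2O.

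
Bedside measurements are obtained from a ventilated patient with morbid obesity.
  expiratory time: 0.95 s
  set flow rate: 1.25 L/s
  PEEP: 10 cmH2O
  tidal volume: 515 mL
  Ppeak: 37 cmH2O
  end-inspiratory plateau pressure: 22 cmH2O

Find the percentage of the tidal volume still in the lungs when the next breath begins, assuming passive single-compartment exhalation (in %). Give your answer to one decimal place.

15.8

R = (PIP − Pplat)/V̇ = (37 − 22) / 1.25 = 15.0/1.25 = 12.0 cmH2O·s/L.
C = Vt/(Pplat − PEEP) = 515.0 / (22 − 10) = 515.0/12.0 = 42.917 mL/cmH2O.
τ = R × C = 12.0 × 0.04292 L/cmH2O = 0.515 s.
Fraction remaining at end-expiration = e^(−Te/τ) = e^(−0.95/0.515) = 0.1581 → 15.81%.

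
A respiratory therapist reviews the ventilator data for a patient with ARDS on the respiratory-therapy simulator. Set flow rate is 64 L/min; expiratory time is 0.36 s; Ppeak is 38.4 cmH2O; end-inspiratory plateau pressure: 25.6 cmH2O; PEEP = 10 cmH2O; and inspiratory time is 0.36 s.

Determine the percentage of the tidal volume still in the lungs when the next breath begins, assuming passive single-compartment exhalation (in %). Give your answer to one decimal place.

29.6

Flow: 64 L/min ÷ 60 = 1.0667 L/s.
Vt = flow × Ti = 1.0667 L/s × 0.36 s × 1000 mL/L = 384.01 mL.
R = (PIP − Pplat)/V̇ = (38.4 − 25.6) / 1.0667 = 12.8/1.0667 = 12.0 cmH2O·s/L.
C = Vt/(Pplat − PEEP) = 384.01 / (25.6 − 10) = 384.01/15.6 = 24.616 mL/cmH2O.
τ = R × C = 12.0 × 0.02462 L/cmH2O = 0.2954 s.
Fraction remaining at end-expiration = e^(−Te/τ) = e^(−0.36/0.2954) = 0.2956 → 29.56%.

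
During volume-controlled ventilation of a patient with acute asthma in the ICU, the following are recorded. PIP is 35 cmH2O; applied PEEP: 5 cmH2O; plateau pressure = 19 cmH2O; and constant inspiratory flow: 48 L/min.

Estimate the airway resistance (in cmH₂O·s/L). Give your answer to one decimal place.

20.0

Flow: 48 L/min ÷ 60 = 0.8 L/s.
Raw = (PIP − Pplat) / flow = (35 − 19) / 0.8 = 16.0 / 0.8 = 20.0 cmH2O·s/L.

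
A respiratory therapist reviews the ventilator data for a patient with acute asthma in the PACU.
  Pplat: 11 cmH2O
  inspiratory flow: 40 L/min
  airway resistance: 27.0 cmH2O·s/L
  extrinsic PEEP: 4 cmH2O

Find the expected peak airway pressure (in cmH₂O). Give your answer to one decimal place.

29.0

Flow: 40 L/min ÷ 60 = 0.6667 L/s.
PIP = Pplat + Raw × flow = 11 + 27.0 × 0.6667 = 11 + 18.001 = 29.001 cmH2O.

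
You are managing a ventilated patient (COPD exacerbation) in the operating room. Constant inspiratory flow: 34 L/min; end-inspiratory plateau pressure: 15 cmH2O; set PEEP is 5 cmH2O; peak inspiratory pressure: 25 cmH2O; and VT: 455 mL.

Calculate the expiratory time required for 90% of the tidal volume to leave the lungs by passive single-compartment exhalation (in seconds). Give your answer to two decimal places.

1.85

Flow: 34 L/min ÷ 60 = 0.5667 L/s.
R = (PIP − Pplat)/V̇ = (25 − 15) / 0.5667 = 10.0/0.5667 = 17.646 cmH2O·s/L.
C = Vt/(Pplat − PEEP) = 455.0 / (15 − 5) = 455.0/10.0 = 45.5 mL/cmH2O.
τ = R × C = 17.646 × 0.0455 L/cmH2O = 0.8029 s.
t = −τ·ln(1 − 0.90) = −0.8029·ln(0.1) = 1.849 s.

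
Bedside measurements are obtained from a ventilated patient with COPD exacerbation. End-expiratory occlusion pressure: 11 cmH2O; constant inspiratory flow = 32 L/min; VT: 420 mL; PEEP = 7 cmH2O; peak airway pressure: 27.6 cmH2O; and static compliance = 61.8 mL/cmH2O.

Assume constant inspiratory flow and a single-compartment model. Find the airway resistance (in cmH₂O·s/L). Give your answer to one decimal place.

Flow: 32 L/min ÷ 60 = 0.5333 L/s.
Total PEEP = 11 cmH2O (set 7 + intrinsic 4); this is the baseline alveolar pressure.
Equation of motion (constant flow): PIP = Vt/C + R·V̇ + PEEP.
R·V̇ = PIP − Vt/C − PEEP = 27.6 − 420/61.8 − 11 = 27.6 − 6.796 − 11 = 9.804 cmH2O.
R = 9.804 / 0.5333 = 18.384 cmH2O·s/L.

18.4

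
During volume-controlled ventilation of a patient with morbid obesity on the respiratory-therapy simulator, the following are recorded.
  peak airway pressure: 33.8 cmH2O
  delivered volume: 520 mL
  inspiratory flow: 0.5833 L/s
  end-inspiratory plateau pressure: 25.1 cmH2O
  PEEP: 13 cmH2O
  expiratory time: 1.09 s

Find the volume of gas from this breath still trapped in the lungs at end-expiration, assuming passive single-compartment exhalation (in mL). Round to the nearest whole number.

R = (PIP − Pplat)/V̇ = (33.8 − 25.1) / 0.5833 = 8.7/0.5833 = 14.915 cmH2O·s/L.
C = Vt/(Pplat − PEEP) = 520.0 / (25.1 − 13) = 520.0/12.1 = 42.975 mL/cmH2O.
τ = R × C = 14.915 × 0.04298 L/cmH2O = 0.641 s.
Fraction remaining = e^(−Te/τ) = e^(−1.09/0.641) = 0.1826.
Trapped volume = 520.0 × 0.1826 = 94.952 mL.

95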